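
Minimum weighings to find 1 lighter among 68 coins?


Each weighing has 3 outcomes (left heavy / balance / right heavy), so k weighings distinguish at most 3^k cases; splitting into three near-equal groups achieves this.
Need 3^k ≥ 68: 3^3 = 27 < 68 ≤ 3^4 = 81
k = ⌈log₃(68)⌉ = 4

4


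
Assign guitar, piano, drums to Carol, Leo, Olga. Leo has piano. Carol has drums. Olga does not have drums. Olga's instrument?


From clues:
  Leo → piano
  Carol → drums
By elimination, Olga gets the remaining.

guitar


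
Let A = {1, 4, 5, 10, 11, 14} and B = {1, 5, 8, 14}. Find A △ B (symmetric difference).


A = {1, 4, 5, 10, 11, 14}
B = {1, 5, 8, 14}
Operation: symmetric difference
In A only: [4, 10, 11], in B only: [8]

{4, 8, 10, 11}


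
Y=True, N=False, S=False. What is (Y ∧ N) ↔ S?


Y = True, N = False, S = False
Expression: (Y ∧ N) ↔ S
Step 1: Y ∧ N = True AND False = False
Step 2: (False) ↔ S = (False iff False) = True

True


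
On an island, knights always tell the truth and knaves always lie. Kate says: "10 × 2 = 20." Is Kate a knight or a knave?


Statement: "10 × 2 = 20."
Actual: 10 × 2 = 20
Claimed: 20
Statement is TRUE → Kate tells the truth → Knight

Knight


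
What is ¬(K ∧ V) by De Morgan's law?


De Morgan's law: ¬(P ∧ Q) ≡ ¬P ∨ ¬Q
¬(K ∧ V) = ¬K ∨ ¬V

¬K ∨ ¬V


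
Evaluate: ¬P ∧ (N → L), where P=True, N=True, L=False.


P = True, N = True, L = False
Expression: ¬P ∧ (N → L)
Step 1: ¬P = NOT True = False
Step 2: N → L = True → False (false only if N=True, L=False) = False
Step 3: (False) ∧ (False) = False AND False = False

False


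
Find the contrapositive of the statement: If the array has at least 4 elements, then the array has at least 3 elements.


Original: If the array has at least 4 elements, then the array has at least 3 elements
Contrapositive: If ¬Q, then ¬P
Negate Q: not (the array has at least 3 elements)
Negate P: not (the array has at least 4 elements)

If not (the array has at least 3 elements), then not (the array has at least 4 elements).


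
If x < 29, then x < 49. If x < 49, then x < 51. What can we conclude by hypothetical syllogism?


Hypothetical syllogism: P → Q, Q → R ⊢ P → R
Premise 1: x < 29 → x < 49
Premise 2: x < 49 → x < 51
Chain the implications: the middle term (x < 49) links the two.
Conclusion: If x < 29, then x < 51.

If x < 29, then x < 51.


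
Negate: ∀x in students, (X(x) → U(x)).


Original: ∀x (X(x) → U(x))
Rule: ¬∀→∃, ¬∃→∀, negate predicate.
Negation: ∃x (X(x) ∧ ¬U(x))

∃x (X(x) ∧ ¬U(x))


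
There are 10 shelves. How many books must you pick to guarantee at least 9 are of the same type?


Pigeonhole: to guarantee k in one of n categories, need (k-1)×n + 1.
k = 9, n = 10
Minimum = (9-1) × 10 + 1 = 8 × 10 + 1

81


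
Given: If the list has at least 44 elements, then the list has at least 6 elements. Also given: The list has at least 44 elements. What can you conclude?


Modus ponens: P → Q, P ⊢ Q
P: the list has at least 44 elements
Q: the list has at least 6 elements
We have P → Q and P is true.
By modus ponens, Q must be true.

The list has at least 6 elements


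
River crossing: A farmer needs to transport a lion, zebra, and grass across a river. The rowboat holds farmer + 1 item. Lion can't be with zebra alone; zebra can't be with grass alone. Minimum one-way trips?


1. farmer+zebra → 2. farmer ← 3. farmer+lion → 4. farmer+zebra ← 5. farmer+grass → 6. farmer ← 7. farmer+zebra →
Minimum trips = 7

7


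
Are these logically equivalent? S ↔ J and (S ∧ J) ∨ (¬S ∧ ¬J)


Expression 1: S ↔ J
Expression 2: (S ∧ J) ∨ (¬S ∧ ¬J)
Truth table (S J | Expr1 Expr2):
  T T |   T     T
  T F |   F     F
  F T |   F     F
  F F |   T     T
All 4 rows agree, so the expressions are logically equivalent.

Yes


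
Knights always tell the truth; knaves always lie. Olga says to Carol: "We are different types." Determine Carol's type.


Olga says: "We are different types."
Case 1: Olga is a Knight (truth-teller)
  Statement is true → they ARE different → Carol is a Knave
Case 2: Olga is a Knave (liar)
  Statement is false → they are NOT different → Carol is a Knave
In both cases, Carol is a Knave.

Knave


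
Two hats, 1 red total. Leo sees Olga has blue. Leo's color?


Total red = 1, Olga = blue
Red accounted for: 0
Remaining for Leo: 1
Leo's hat is red.

red


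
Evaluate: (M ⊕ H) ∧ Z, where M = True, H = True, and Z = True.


M = True, H = True, Z = True
Step 1: M ⊕ H = True XOR True = False
Step 2: False ∧ Z = False AND True = False
XOR true when exactly one of M,H is true; then AND with Z.

False


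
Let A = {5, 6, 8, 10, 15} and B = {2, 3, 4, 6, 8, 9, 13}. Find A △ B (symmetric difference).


A = {5, 6, 8, 10, 15}
B = {2, 3, 4, 6, 8, 9, 13}
Operation: symmetric difference
In A only: [5, 10, 15], in B only: [2, 3, 4, 9, 13]

{2, 3, 4, 5, 9, 10, 13, 15}


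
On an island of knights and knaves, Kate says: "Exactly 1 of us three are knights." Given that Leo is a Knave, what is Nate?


Kate claims exactly 1 knights among Kate, Leo, Nate.
Given: Leo is a Knave.

Case 1: Kate is a Knight (tells truth)
  Then exactly 1 of the three are knights.
  Counting Kate, Leo: 1 knight(s) so far. Need 0 more → Nate = Knave.
Case 2: Kate is a Knave (lies)
  Then the count is NOT 1.
  If Nate = Knight, count = 1 = 1 → claim would be true, contradicts lie.
  If Nate = Knave, count = 0 ≠ 1 → lie confirmed ✓

Nate is a Knave.

Knave


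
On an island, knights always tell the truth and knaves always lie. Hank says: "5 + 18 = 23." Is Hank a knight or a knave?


Statement: "5 + 18 = 23."
Actual: 5 + 18 = 23
Claimed: 23
Statement is TRUE → Hank tells the truth → Knight

Knight


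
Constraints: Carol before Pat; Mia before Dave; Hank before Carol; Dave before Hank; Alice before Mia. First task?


Constraints: Carol before Pat; Mia before Dave; Hank before Carol; Dave before Hank; Alice before Mia
The first task can have nothing scheduled before it, so it must never appear on the right of a 'before'.
Tasks appearing after some 'before': Pat, Dave, Carol, Hank, Mia.
The only task not in that list is Alice → it is first.

Alice


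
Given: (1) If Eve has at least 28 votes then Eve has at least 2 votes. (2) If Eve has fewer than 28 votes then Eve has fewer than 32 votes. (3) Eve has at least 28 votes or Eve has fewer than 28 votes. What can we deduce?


Constructive dilemma: (P → Q) ∧ (R → S), P ∨ R ⊢ Q ∨ S
Premise 1: Eve has at least 28 votes → Eve has at least 2 votes
Premise 2: Eve has fewer than 28 votes → Eve has fewer than 32 votes
Premise 3: Eve has at least 28 votes ∨ Eve has fewer than 28 votes
Case 1: Assuming Eve has at least 28 votes, then by Premise 1, Eve has at least 2 votes.
Case 2: Assuming Eve has fewer than 28 votes, then by Premise 2, Eve has fewer than 32 votes.
Since one of Eve has at least 28 votes or Eve has fewer than 28 votes must hold, we get Eve has at least 2 votes or Eve has fewer than 32 votes.

Eve has at least 2 votes or Eve has fewer than 32 votes.


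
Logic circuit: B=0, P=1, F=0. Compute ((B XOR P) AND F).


B XOR P = 0^1 = 1
1 AND 0 = 0

0


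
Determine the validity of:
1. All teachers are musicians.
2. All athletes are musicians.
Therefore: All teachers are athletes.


Premise 1: All teachers are musicians.
Premise 2: All athletes are musicians.
Conclusion: All teachers are athletes.
Fallacy: undistributed middle. musicians is predicate in both.
Counterexample: teachers and athletes could be disjoint subsets of musicians.

Invalid


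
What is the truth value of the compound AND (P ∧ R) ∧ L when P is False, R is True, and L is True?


P = False, R = True, L = True
Step 1: P ∧ R = False AND True = False
Step 2: False ∧ L = False AND True = False
AND is true only when ALL operands are true.

False


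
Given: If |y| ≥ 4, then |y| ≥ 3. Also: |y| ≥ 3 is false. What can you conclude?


Modus tollens: P → Q, ¬Q ⊢ ¬P
P: |y| ≥ 4
Q: |y| ≥ 3
We have P → Q and Q is false.
By modus tollens, P must be false.

It is not the case that |y| ≥ 4


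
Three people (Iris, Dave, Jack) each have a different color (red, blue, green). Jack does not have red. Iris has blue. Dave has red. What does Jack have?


From clues:
  Dave → red
  Iris → blue
By elimination, Jack gets the remaining.

green


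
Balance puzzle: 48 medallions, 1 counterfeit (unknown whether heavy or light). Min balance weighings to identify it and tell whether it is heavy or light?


Let n = 48. 96 possibilities (n medallions × lighter/heavier); each weighing has 3 outcomes.
Bound for k weighings: say the first weighing puts j medallions on each pan. If it tips, the 2j weighed medallions remain suspects (each with a known direction) and k-1 weighings give 3^(k-1) outcomes; 3^(k-1) is odd, so 2j ≤ 3^(k-1) - 1. If it balances, the n - 2j unweighed medallions remain with direction unknown: 2(n - 2j) ≤ 3^(k-1) - 1 by the same parity argument. Adding, n ≤ (3^(k-1) - 1) + (3^(k-1) - 1)/2 = (3^k - 3)/2, and the classical three-group strategy achieves this (3 medallions in 2 weighings, 12 in 3, 39 in 4, 120 in 5).
So we need the smallest k with (3^k - 3)/2 ≥ 48.
k = 4: (3^4 - 3)/2 = 39 < 48 ✗
k = 5: (3^5 - 3)/2 = 120 ≥ 48 ✓

5


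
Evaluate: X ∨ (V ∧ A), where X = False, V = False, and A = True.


X = False, V = False, A = True
Step 1: V ∧ A = False AND True = False
Step 2: X ∨ False = False OR False = False
AND evaluated first (higher precedence); then OR applied.

False


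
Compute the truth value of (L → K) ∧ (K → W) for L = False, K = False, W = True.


L = False, K = False, W = True
Step 1: L → K is false only when L=True and K=False. Result: True
Step 2: K → W is false only when K=True and W=False. Result: True
Step 3: True ∧ True = True

True


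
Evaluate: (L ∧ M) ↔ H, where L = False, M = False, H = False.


L = False, M = False, H = False
Step 1: L ∧ M = False AND False = False
Step 2: (False) ↔ H: true when both sides have same truth value.
Result: False ↔ False = True

True


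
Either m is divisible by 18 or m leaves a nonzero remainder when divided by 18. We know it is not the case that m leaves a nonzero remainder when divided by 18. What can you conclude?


Disjunctive syllogism: P ∨ Q, ¬P ⊢ Q
Disjunction: m is divisible by 18 ∨ m leaves a nonzero remainder when divided by 18
We know it is not the case that m leaves a nonzero remainder when divided by 18.
By disjunctive syllogism, the other disjunct must be true.

m is divisible by 18


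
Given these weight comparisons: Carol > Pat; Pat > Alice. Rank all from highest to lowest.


Constraints: Carol > Pat; Pat > Alice
Method: at each step, the next-highest is the one remaining person who never appears on the smaller side of a constraint between remaining people.
  Step 1: remaining {Alice, Carol, Pat}; on the smaller side: {Alice, Pat} → Carol is next (Carol > Pat).
  Step 2: remaining {Alice, Pat}; on the smaller side: {Alice} → Pat is next (Pat > Alice).
  Step 3: only Alice remains → lowest.
Final ranking (highest to lowest):

Carol > Pat > Alice


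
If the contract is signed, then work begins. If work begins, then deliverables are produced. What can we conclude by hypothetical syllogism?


Hypothetical syllogism: P → Q, Q → R ⊢ P → R
Premise 1: the contract is signed → work begins
Premise 2: work begins → deliverables are produced
Chain the implications: the middle term (work begins) links the two.
Conclusion: If the contract is signed, then deliverables are produced.

If the contract is signed, then deliverables are produced.


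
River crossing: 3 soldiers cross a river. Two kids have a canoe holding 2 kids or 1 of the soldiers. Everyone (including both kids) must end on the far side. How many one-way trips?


Per crossing of one of the soldiers: kids→, one←, one of the soldiers→, one← = 4 trips
3 × 4 = 12, + 1 final kids→ = 13
Minimum trips = 13

13


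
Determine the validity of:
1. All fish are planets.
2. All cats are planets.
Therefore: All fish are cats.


Premise 1: All fish are planets.
Premise 2: All cats are planets.
Conclusion: All fish are cats.
Fallacy: undistributed middle. planets is predicate in both.
Counterexample: fish and cats could be disjoint subsets of planets.

Invalid


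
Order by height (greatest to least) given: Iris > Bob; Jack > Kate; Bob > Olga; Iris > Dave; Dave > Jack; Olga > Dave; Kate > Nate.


Constraints: Iris > Bob; Jack > Kate; Bob > Olga; Iris > Dave; Dave > Jack; Olga > Dave; Kate > Nate
Method: at each step, the next-highest is the one remaining person who never appears on the smaller side of a constraint between remaining people.
  Step 1: remaining {Dave, Olga, Kate, Bob, Jack, Nate, Iris}; on the smaller side: {Dave, Olga, Kate, Bob, Jack, Nate} → Iris is next (Iris > Bob; Iris > Dave).
  Step 2: remaining {Dave, Olga, Kate, Bob, Jack, Nate}; on the smaller side: {Dave, Olga, Kate, Jack, Nate} → Bob is next (Bob > Olga).
  Step 3: remaining {Dave, Olga, Kate, Jack, Nate}; on the smaller side: {Dave, Kate, Jack, Nate} → Olga is next (Olga > Dave).
  Step 4: remaining {Dave, Kate, Jack, Nate}; on the smaller side: {Kate, Jack, Nate} → Dave is next (Dave > Jack).
  Step 5: remaining {Kate, Jack, Nate}; on the smaller side: {Kate, Nate} → Jack is next (Jack > Kate).
  Step 6: remaining {Kate, Nate}; on the smaller side: {Nate} → Kate is next (Kate > Nate).
  Step 7: only Nate remains → lowest.
Final ranking (highest to lowest):

Iris > Bob > Olga > Dave > Jack > Kate > Nate


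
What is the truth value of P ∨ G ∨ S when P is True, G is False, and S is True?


P = True, G = False, S = True
Step 1: P ∨ G = True OR False = True
Step 2: True ∨ S = True OR True = True
OR is true when at least one operand is true.

True


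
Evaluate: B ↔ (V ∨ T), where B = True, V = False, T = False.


B = True, V = False, T = False
Step 1: V ∨ T = False OR False = False
Step 2: B ↔ (False): true when both sides have same truth value.
Result: True ↔ False = False

False


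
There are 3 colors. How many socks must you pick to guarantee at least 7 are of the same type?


Pigeonhole: to guarantee k in one of n categories, need (k-1)×n + 1.
k = 7, n = 3
Minimum = (7-1) × 3 + 1 = 6 × 3 + 1

19


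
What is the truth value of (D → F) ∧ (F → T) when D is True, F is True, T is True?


D = True, F = True, T = True
Step 1: D → F is false only when D=True and F=False. Result: True
Step 2: F → T is false only when F=True and T=False. Result: True
Step 3: True ∧ True = True

True


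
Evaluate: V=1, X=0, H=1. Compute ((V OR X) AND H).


V OR X = 1|0 = 1
1 AND 1 = 1

1


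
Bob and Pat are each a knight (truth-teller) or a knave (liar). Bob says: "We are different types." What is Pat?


Bob says: "We are different types."
Case 1: Bob is a Knight (truth-teller)
  Statement is true → they ARE different → Pat is a Knave
Case 2: Bob is a Knave (liar)
  Statement is false → they are NOT different → Pat is a Knave
In both cases, Pat is a Knave.

Knave


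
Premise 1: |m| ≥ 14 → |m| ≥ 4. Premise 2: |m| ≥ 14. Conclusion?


Modus ponens: P → Q, P ⊢ Q
P: |m| ≥ 14
Q: |m| ≥ 4
We have P → Q and P is true.
By modus ponens, Q must be true.

|m| ≥ 4


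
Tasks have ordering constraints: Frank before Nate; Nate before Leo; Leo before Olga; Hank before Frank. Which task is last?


Constraints: Frank before Nate; Nate before Leo; Leo before Olga; Hank before Frank
The last task can have nothing scheduled after it, so it must never appear on the left of a 'before'.
Tasks appearing before some other task: Frank, Nate, Leo, Hank.
The only task not in that list is Olga → it is last.

Olga


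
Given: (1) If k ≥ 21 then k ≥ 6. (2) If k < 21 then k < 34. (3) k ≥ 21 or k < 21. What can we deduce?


Constructive dilemma: (P → Q) ∧ (R → S), P ∨ R ⊢ Q ∨ S
Premise 1: k ≥ 21 → k ≥ 6
Premise 2: k < 21 → k < 34
Premise 3: k ≥ 21 ∨ k < 21
Case 1: Assuming k ≥ 21, then by Premise 1, k ≥ 6.
Case 2: Assuming k < 21, then by Premise 2, k < 34.
Since one of k ≥ 21 or k < 21 must hold, we get k ≥ 6 or k < 34.

k ≥ 6 or k < 34.


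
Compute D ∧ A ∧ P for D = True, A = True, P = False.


D = True, A = True, P = False
Step 1: D ∧ A = True AND True = True
Step 2: (True) ∧ P = (True) AND False = False
AND is true only when ALL operands are true.

False


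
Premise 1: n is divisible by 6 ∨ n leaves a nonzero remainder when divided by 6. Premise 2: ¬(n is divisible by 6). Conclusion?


Disjunctive syllogism: P ∨ Q, ¬P ⊢ Q
Disjunction: n is divisible by 6 ∨ n leaves a nonzero remainder when divided by 6
We know it is not the case that n is divisible by 6.
By disjunctive syllogism, the other disjunct must be true.

n leaves a nonzero remainder when divided by 6


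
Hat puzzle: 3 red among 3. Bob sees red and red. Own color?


Total red = 3, seen red = 2
Own red = 3 - 2 = 1
Bob's hat is red.

red


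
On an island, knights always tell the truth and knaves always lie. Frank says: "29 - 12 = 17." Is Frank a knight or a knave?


Statement: "29 - 12 = 17."
Actual: 29 - 12 = 17
Claimed: 17
Statement is TRUE → Frank tells the truth → Knight

Knight


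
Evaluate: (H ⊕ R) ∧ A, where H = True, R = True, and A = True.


H = True, R = True, A = True
Step 1: H ⊕ R = True XOR True = False
Step 2: False ∧ A = False AND True = False
XOR true when exactly one of H,R is true; then AND with A.

False


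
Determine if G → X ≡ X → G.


Expression 1: G → X
Expression 2: X → G
Truth table (G X | Expr1 Expr2):
  T T |   T     T
  T F |   F     T   ← differ
  F T |   T     F   ← differ
  F F |   T     T
Counterexample: G=T, X=F gives Expr1 = F but Expr2 = T, so the expressions are NOT logically equivalent.

No


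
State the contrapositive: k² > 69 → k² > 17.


Original: If k² > 69, then k² > 17
Contrapositive: If ¬Q, then ¬P
Negate Q: not (k² > 17)
Negate P: not (k² > 69)

If not (k² > 17), then not (k² > 69).


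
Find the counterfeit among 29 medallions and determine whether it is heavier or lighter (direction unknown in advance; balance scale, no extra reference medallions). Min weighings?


Let n = 29. 58 possibilities (n medallions × lighter/heavier); each weighing has 3 outcomes.
Bound for k weighings: say the first weighing puts j medallions on each pan. If it tips, the 2j weighed medallions remain suspects (each with a known direction) and k-1 weighings give 3^(k-1) outcomes; 3^(k-1) is odd, so 2j ≤ 3^(k-1) - 1. If it balances, the n - 2j unweighed medallions remain with direction unknown: 2(n - 2j) ≤ 3^(k-1) - 1 by the same parity argument. Adding, n ≤ (3^(k-1) - 1) + (3^(k-1) - 1)/2 = (3^k - 3)/2, and the classical three-group strategy achieves this (3 medallions in 2 weighings, 12 in 3, 39 in 4, 120 in 5).
So we need the smallest k with (3^k - 3)/2 ≥ 29.
k = 3: (3^3 - 3)/2 = 12 < 29 ✗
k = 4: (3^4 - 3)/2 = 39 ≥ 29 ✓

4


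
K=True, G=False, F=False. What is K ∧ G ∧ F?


K = True, G = False, F = False
Expression: K ∧ G ∧ F
Step 1: K ∧ G = True AND False = False
Step 2: (False) ∧ F = False AND False = False

False


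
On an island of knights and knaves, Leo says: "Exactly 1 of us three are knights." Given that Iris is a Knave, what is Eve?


Leo claims exactly 1 knights among Leo, Iris, Eve.
Given: Iris is a Knave.

Case 1: Leo is a Knight (tells truth)
  Then exactly 1 of the three are knights.
  Counting Leo, Iris: 1 knight(s) so far. Need 0 more → Eve = Knave.
Case 2: Leo is a Knave (lies)
  Then the count is NOT 1.
  If Eve = Knight, count = 1 = 1 → claim would be true, contradicts lie.
  If Eve = Knave, count = 0 ≠ 1 → lie confirmed ✓

Eve is a Knave.

Knave


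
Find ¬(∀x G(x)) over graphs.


Original: ∀x G(x)
Rule: ¬∀→∃, ¬∃→∀, negate predicate.
Negation: ∃x ¬G(x)

∃x ¬G(x)


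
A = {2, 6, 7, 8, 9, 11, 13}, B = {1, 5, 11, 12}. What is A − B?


A = {2, 6, 7, 8, 9, 11, 13}
B = {1, 5, 11, 12}
Operation: difference A − B
In A but not B: 2, 6, 7, 8, 9, 13

{2, 6, 7, 8, 9, 13}


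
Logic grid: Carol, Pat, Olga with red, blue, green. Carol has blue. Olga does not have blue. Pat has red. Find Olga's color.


From clues:
  Pat → red
  Carol → blue
By elimination, Olga gets the remaining.

green


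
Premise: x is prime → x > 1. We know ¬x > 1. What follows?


Modus tollens: P → Q, ¬Q ⊢ ¬P
P: x is prime
Q: x > 1
We have P → Q and Q is false.
By modus tollens, P must be false.

It is not the case that x is prime


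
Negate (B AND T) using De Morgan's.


De Morgan's law: ¬(P ∧ Q) ≡ ¬P ∨ ¬Q
¬(B ∧ T) = ¬B ∨ ¬T

¬B ∨ ¬T


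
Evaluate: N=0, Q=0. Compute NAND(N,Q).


N AND Q = 0
NOT(0) = 1

1


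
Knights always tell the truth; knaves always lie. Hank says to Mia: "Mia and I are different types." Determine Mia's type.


Hank says: "Mia and I are different types."
Case 1: Hank is a Knight (truth-teller)
  Statement is true → they ARE different → Mia is a Knave
Case 2: Hank is a Knave (liar)
  Statement is false → they are NOT different → Mia is a Knave
In both cases, Mia is a Knave.

Knave


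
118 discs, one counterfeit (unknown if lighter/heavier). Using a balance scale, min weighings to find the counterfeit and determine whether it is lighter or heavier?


Let n = 118. 236 possibilities (n discs × lighter/heavier); each weighing has 3 outcomes.
Bound for k weighings: say the first weighing puts j discs on each pan. If it tips, the 2j weighed discs remain suspects (each with a known direction) and k-1 weighings give 3^(k-1) outcomes; 3^(k-1) is odd, so 2j ≤ 3^(k-1) - 1. If it balances, the n - 2j unweighed discs remain with direction unknown: 2(n - 2j) ≤ 3^(k-1) - 1 by the same parity argument. Adding, n ≤ (3^(k-1) - 1) + (3^(k-1) - 1)/2 = (3^k - 3)/2, and the classical three-group strategy achieves this (3 discs in 2 weighings, 12 in 3, 39 in 4, 120 in 5).
So we need the smallest k with (3^k - 3)/2 ≥ 118.
k = 4: (3^4 - 3)/2 = 39 < 118 ✗
k = 5: (3^5 - 3)/2 = 120 ≥ 118 ✓

5


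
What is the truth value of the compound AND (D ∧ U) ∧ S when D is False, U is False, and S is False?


D = False, U = False, S = False
Step 1: D ∧ U = False AND False = False
Step 2: False ∧ S = False AND False = False
AND is true only when ALL operands are true.

False


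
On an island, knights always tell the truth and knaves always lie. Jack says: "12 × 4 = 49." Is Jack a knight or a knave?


Statement: "12 × 4 = 49."
Actual: 12 × 4 = 48
Claimed: 49
Statement is FALSE → Jack lies → Knave

Knave


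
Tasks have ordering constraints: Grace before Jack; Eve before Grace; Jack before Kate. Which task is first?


Constraints: Grace before Jack; Eve before Grace; Jack before Kate
The first task can have nothing scheduled before it, so it must never appear on the right of a 'before'.
Tasks appearing after some 'before': Jack, Grace, Kate.
The only task not in that list is Eve → it is first.

Eve


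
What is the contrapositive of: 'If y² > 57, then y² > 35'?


Original: If y² > 57, then y² > 35
Contrapositive: If ¬Q, then ¬P
Negate Q: not (y² > 35)
Negate P: not (y² > 57)

If not (y² > 35), then not (y² > 57).


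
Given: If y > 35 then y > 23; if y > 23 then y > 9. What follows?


Hypothetical syllogism: P → Q, Q → R ⊢ P → R
Premise 1: y > 35 → y > 23
Premise 2: y > 23 → y > 9
Chain the implications: the middle term (y > 23) links the two.
Conclusion: If y > 35, then y > 9.

If y > 35, then y > 9.


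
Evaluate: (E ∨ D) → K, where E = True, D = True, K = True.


E = True, D = True, K = True
Step 1: E ∨ D = True OR True = True
Step 2: (True) → K: false only when antecedent=True and K=False.
Result: True

True


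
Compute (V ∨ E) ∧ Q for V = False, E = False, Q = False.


V = False, E = False, Q = False
Step 1: V ∨ E = False OR False = False
Step 2: False ∧ Q = False AND False = False
OR is true when at least one operand is true; AND requires both.

False


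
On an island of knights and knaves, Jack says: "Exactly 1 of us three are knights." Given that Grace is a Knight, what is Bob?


Jack claims exactly 1 knights among Jack, Grace, Bob.
Given: Grace is a Knight.

Case 1: Jack is a Knight (tells truth)
  Then exactly 1 of the three are knights.
  Counting Jack, Grace: 2 knight(s) so far. Need -1 more → impossible.
Case 2: Jack is a Knave (lies)
  Then the count is NOT 1.
  If Bob = Knave, count = 1 = 1 → claim would be true, contradicts lie.
  If Bob = Knight, count = 2 ≠ 1 → lie confirmed ✓

Bob is a Knight.

Knight


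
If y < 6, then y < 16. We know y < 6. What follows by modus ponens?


Modus ponens: P → Q, P ⊢ Q
P: y < 6
Q: y < 16
We have P → Q and P is true.
By modus ponens, Q must be true.

y < 16


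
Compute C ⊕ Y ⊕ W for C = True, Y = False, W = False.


C = True, Y = False, W = False
Step 1: C ⊕ Y = True XOR False = True
Step 2: True ⊕ W = True XOR False = True
XOR is true when an odd number of operands are true.

True


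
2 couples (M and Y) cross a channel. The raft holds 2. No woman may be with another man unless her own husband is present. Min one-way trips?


Label couples M and Y.
1. WM+WY → (far: WM,WY; near: HM,HY)
2. WM ←   (far: WY; near: HM,HY,WM)
3. HM+HY → (far: HM,HY,WY; near: WM)
4. HM ←   (far: HY,WY; near: HM,WM)  — HM returns, since WM is alone on near bank
5. HM+WM → (far: all four; near: empty)
Every state respects the constraint.
Minimum trips = 5

5


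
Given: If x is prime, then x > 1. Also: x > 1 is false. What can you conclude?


Modus tollens: P → Q, ¬Q ⊢ ¬P
P: x is prime
Q: x > 1
We have P → Q and Q is false.
By modus tollens, P must be false.

It is not the case that x is prime


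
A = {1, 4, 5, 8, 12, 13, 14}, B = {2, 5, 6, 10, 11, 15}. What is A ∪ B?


A = {1, 4, 5, 8, 12, 13, 14}
B = {2, 5, 6, 10, 11, 15}
Operation: union
All elements combined: 1, 2, 4, 5, 6, 8, 10, 11, 12, 13, 14, 15

{1, 2, 4, 5, 6, 8, 10, 11, 12, 13, 14, 15}


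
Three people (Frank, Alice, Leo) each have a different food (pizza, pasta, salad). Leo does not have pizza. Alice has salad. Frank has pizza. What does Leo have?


From clues:
  Frank → pizza
  Alice → salad
By elimination, Leo gets the remaining.

pasta


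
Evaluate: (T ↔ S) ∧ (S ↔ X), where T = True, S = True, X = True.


T = True, S = True, X = True
Step 1: T ↔ S is true when T and S have the same value. Result: True
Step 2: S ↔ X is true when S and X have the same value. Result: True
Step 3: True ∧ True = True

True


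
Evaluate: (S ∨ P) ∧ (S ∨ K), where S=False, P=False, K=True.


S = False, P = False, K = True
Expression: (S ∨ P) ∧ (S ∨ K)
Step 1: S ∨ P = False OR False = False
Step 2: S ∨ K = False OR True = True
Step 3: (False) ∧ (True) = False AND True = False

False


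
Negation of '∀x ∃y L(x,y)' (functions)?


Original: ∀x ∃y L(x,y)
Rule: ¬∀→∃, ¬∃→∀, negate predicate.
Negation: ∃x ∀y ¬L(x,y)

∃x ∀y ¬L(x,y)


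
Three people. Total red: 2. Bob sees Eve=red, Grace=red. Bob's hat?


Total red = 2, seen red = 2
Own red = 2 - 2 = 0
Bob's hat is blue.

blue


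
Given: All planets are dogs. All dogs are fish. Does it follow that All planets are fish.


Premise 1: All planets are dogs.
Premise 2: All dogs are fish.
Conclusion: All planets are fish.
Barbara syllogism (AAA-1): All A are B, All B are C → All A are C.
Middle term (dogs) distributed in premise 2.

Valid


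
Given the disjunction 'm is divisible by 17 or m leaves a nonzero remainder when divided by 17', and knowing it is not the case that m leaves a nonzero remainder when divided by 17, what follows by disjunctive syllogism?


Disjunctive syllogism: P ∨ Q, ¬P ⊢ Q
Disjunction: m is divisible by 17 ∨ m leaves a nonzero remainder when divided by 17
We know it is not the case that m leaves a nonzero remainder when divided by 17.
By disjunctive syllogism, the other disjunct must be true.

m is divisible by 17


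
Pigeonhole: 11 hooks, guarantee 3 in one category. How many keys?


Pigeonhole: to guarantee k in one of n categories, need (k-1)×n + 1.
k = 3, n = 11
Minimum = (3-1) × 11 + 1 = 2 × 11 + 1

23


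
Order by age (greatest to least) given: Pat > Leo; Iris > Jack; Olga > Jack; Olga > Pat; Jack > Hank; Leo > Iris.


Constraints: Pat > Leo; Iris > Jack; Olga > Jack; Olga > Pat; Jack > Hank; Leo > Iris
Method: at each step, the next-highest is the one remaining person who never appears on the smaller side of a constraint between remaining people.
  Step 1: remaining {Hank, Leo, Pat, Olga, Iris, Jack}; on the smaller side: {Hank, Leo, Pat, Iris, Jack} → Olga is next (Olga > Jack; Olga > Pat).
  Step 2: remaining {Hank, Leo, Pat, Iris, Jack}; on the smaller side: {Hank, Leo, Iris, Jack} → Pat is next (Pat > Leo).
  Step 3: remaining {Hank, Leo, Iris, Jack}; on the smaller side: {Hank, Iris, Jack} → Leo is next (Leo > Iris).
  Step 4: remaining {Hank, Iris, Jack}; on the smaller side: {Hank, Jack} → Iris is next (Iris > Jack).
  Step 5: remaining {Hank, Jack}; on the smaller side: {Hank} → Jack is next (Jack > Hank).
  Step 6: only Hank remains → lowest.
Final ranking (highest to lowest):

Olga > Pat > Leo > Iris > Jack > Hank


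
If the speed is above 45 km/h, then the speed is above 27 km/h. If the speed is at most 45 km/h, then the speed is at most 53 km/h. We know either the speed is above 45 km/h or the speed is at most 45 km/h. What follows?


Constructive dilemma: (P → Q) ∧ (R → S), P ∨ R ⊢ Q ∨ S
Premise 1: the speed is above 45 km/h → the speed is above 27 km/h
Premise 2: the speed is at most 45 km/h → the speed is at most 53 km/h
Premise 3: the speed is above 45 km/h ∨ the speed is at most 45 km/h
Case 1: Assuming the speed is above 45 km/h, then by Premise 1, the speed is above 27 km/h.
Case 2: Assuming the speed is at most 45 km/h, then by Premise 2, the speed is at most 53 km/h.
Since one of the speed is above 45 km/h or the speed is at most 45 km/h must hold, we get the speed is above 27 km/h or the speed is at most 53 km/h.

The speed is above 27 km/h or the speed is at most 53 km/h.


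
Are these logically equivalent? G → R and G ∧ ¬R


Expression 1: G → R
Expression 2: G ∧ ¬R
Truth table (G R | Expr1 Expr2):
  T T |   T     F   ← differ
  T F |   F     T   ← differ
  F T |   T     F   ← differ
  F F |   T     F   ← differ
Counterexample: G=T, R=T gives Expr1 = T but Expr2 = F, so the expressions are NOT logically equivalent.

No


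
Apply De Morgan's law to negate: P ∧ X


De Morgan's law: ¬(P ∧ Q) ≡ ¬P ∨ ¬Q
¬(P ∧ X) = ¬P ∨ ¬X

¬P ∨ ¬X


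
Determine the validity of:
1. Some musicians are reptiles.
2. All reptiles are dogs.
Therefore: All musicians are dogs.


Premise 1: Some musicians are reptiles.
Premise 2: All reptiles are dogs.
Conclusion: All musicians are dogs.
Fallacy: illicit minor. The minor term (musicians) is distributed in the conclusion ('All musicians ...') but undistributed in its premise ('Some musicians are reptiles' doesn't cover all musicians).
Only 'Some musicians are dogs' follows, not 'All'.

Invalid


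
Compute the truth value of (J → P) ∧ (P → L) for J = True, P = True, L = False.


J = True, P = True, L = False
Step 1: J → P is false only when J=True and P=False. Result: True
Step 2: P → L is false only when P=True and L=False. Result: False
Step 3: True ∧ False = False

False


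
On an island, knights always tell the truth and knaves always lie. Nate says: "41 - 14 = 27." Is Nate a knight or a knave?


Statement: "41 - 14 = 27."
Actual: 41 - 14 = 27
Claimed: 27
Statement is TRUE → Nate tells the truth → Knight

Knight


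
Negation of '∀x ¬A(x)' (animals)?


Original: ∀x ¬A(x)
Rule: ¬∀→∃, ¬∃→∀, negate predicate.
Negation: ∃x A(x)

∃x A(x)


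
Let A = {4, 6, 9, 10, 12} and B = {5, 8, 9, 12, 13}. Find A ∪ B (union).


A = {4, 6, 9, 10, 12}
B = {5, 8, 9, 12, 13}
Operation: union
All elements combined: 4, 5, 6, 8, 9, 10, 12, 13

{4, 5, 6, 8, 9, 10, 12, 13}


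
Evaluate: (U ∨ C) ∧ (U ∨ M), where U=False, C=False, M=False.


U = False, C = False, M = False
Expression: (U ∨ C) ∧ (U ∨ M)
Step 1: U ∨ C = False OR False = False
Step 2: U ∨ M = False OR False = False
Step 3: (False) ∧ (False) = False AND False = False

False


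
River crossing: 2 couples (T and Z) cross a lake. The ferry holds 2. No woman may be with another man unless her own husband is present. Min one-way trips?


Label couples T and Z.
1. WT+WZ → (far: WT,WZ; near: HT,HZ)
2. WT ←   (far: WZ; near: HT,HZ,WT)
3. HT+HZ → (far: HT,HZ,WZ; near: WT)
4. HT ←   (far: HZ,WZ; near: HT,WT)  — HT returns, since WT is alone on near bank
5. HT+WT → (far: all four; near: empty)
Every state respects the constraint.
Minimum trips = 5

5


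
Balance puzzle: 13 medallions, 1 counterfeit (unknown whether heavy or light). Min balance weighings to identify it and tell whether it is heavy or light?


Let n = 13. 26 possibilities (n medallions × lighter/heavier); each weighing has 3 outcomes.
Bound for k weighings: say the first weighing puts j medallions on each pan. If it tips, the 2j weighed medallions remain suspects (each with a known direction) and k-1 weighings give 3^(k-1) outcomes; 3^(k-1) is odd, so 2j ≤ 3^(k-1) - 1. If it balances, the n - 2j unweighed medallions remain with direction unknown: 2(n - 2j) ≤ 3^(k-1) - 1 by the same parity argument. Adding, n ≤ (3^(k-1) - 1) + (3^(k-1) - 1)/2 = (3^k - 3)/2, and the classical three-group strategy achieves this (3 medallions in 2 weighings, 12 in 3, 39 in 4, 120 in 5).
So we need the smallest k with (3^k - 3)/2 ≥ 13.
k = 3: (3^3 - 3)/2 = 12 < 13 ✗
k = 4: (3^4 - 3)/2 = 39 ≥ 13 ✓

4


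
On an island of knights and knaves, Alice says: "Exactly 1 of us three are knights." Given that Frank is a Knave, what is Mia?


Alice claims exactly 1 knights among Alice, Frank, Mia.
Given: Frank is a Knave.

Case 1: Alice is a Knight (tells truth)
  Then exactly 1 of the three are knights.
  Counting Alice, Frank: 1 knight(s) so far. Need 0 more → Mia = Knave.
Case 2: Alice is a Knave (lies)
  Then the count is NOT 1.
  If Mia = Knight, count = 1 = 1 → claim would be true, contradicts lie.
  If Mia = Knave, count = 0 ≠ 1 → lie confirmed ✓

Mia is a Knave.

Knave


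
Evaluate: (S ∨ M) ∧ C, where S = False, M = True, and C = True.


S = False, M = True, C = True
Step 1: S ∨ M = False OR True = True
Step 2: True ∧ C = True AND True = True
OR is true when at least one operand is true; AND requires both.

True


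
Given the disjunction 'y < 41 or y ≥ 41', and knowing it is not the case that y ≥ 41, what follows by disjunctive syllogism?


Disjunctive syllogism: P ∨ Q, ¬P ⊢ Q
Disjunction: y < 41 ∨ y ≥ 41
We know it is not the case that y ≥ 41.
By disjunctive syllogism, the other disjunct must be true.

y < 41


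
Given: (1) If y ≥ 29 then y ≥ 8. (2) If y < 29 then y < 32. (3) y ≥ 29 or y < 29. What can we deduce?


Constructive dilemma: (P → Q) ∧ (R → S), P ∨ R ⊢ Q ∨ S
Premise 1: y ≥ 29 → y ≥ 8
Premise 2: y < 29 → y < 32
Premise 3: y ≥ 29 ∨ y < 29
Case 1: Assuming y ≥ 29, then by Premise 1, y ≥ 8.
Case 2: Assuming y < 29, then by Premise 2, y < 32.
Since one of y ≥ 29 or y < 29 must hold, we get y ≥ 8 or y < 32.

y ≥ 8 or y < 32.


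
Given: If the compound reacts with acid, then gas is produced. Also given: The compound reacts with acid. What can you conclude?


Modus ponens: P → Q, P ⊢ Q
P: the compound reacts with acid
Q: gas is produced
We have P → Q and P is true.
By modus ponens, Q must be true.

Gas is produced


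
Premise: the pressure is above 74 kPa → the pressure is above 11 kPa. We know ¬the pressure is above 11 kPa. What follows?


Modus tollens: P → Q, ¬Q ⊢ ¬P
P: the pressure is above 74 kPa
Q: the pressure is above 11 kPa
We have P → Q and Q is false.
By modus tollens, P must be false.

It is not the case that the pressure is above 74 kPa


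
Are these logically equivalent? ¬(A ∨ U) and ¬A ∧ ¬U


Expression 1: ¬(A ∨ U)
Expression 2: ¬A ∧ ¬U
Truth table (A U | Expr1 Expr2):
  T T |   F     F
  T F |   F     F
  F T |   F     F
  F F |   T     T
All 4 rows agree, so the expressions are logically equivalent.

Yes


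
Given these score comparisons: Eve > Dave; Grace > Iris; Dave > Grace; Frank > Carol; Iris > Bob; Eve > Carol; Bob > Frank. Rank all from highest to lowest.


Constraints: Eve > Dave; Grace > Iris; Dave > Grace; Frank > Carol; Iris > Bob; Eve > Carol; Bob > Frank
Method: at each step, the next-highest is the one remaining person who never appears on the smaller side of a constraint between remaining people.
  Step 1: remaining {Carol, Bob, Iris, Dave, Frank, Grace, Eve}; on the smaller side: {Carol, Bob, Iris, Dave, Frank, Grace} → Eve is next (Eve > Dave; Eve > Carol).
  Step 2: remaining {Carol, Bob, Iris, Dave, Frank, Grace}; on the smaller side: {Carol, Bob, Iris, Frank, Grace} → Dave is next (Dave > Grace).
  Step 3: remaining {Carol, Bob, Iris, Frank, Grace}; on the smaller side: {Carol, Bob, Iris, Frank} → Grace is next (Grace > Iris).
  Step 4: remaining {Carol, Bob, Iris, Frank}; on the smaller side: {Carol, Bob, Frank} → Iris is next (Iris > Bob).
  Step 5: remaining {Carol, Bob, Frank}; on the smaller side: {Carol, Frank} → Bob is next (Bob > Frank).
  Step 6: remaining {Carol, Frank}; on the smaller side: {Carol} → Frank is next (Frank > Carol).
  Step 7: only Carol remains → lowest.
Final ranking (highest to lowest):

Eve > Dave > Grace > Iris > Bob > Frank > Carol


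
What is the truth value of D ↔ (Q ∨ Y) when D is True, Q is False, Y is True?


D = True, Q = False, Y = True
Step 1: Q ∨ Y = False OR True = True
Step 2: D ↔ (True): true when both sides have same truth value.
Result: True ↔ True = True

True


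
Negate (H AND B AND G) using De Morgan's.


De Morgan's law: ¬(P ∧ Q ∧ R) ≡ ¬P ∨ ¬Q ∨ ¬R
¬(H ∧ B ∧ G) = ¬H ∨ ¬B ∨ ¬G

¬H ∨ ¬B ∨ ¬G


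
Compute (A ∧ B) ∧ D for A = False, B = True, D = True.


A = False, B = True, D = True
Step 1: A ∧ B = False AND True = False
Step 2: False ∧ D = False AND True = False
AND is true only when ALL operands are true.

False


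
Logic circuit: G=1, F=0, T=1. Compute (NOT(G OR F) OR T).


G OR F = 1
NOT(1) = 0
0 OR 1 = 1

1


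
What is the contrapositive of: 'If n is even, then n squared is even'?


Original: If n is even, then n squared is even
Contrapositive: If ¬Q, then ¬P
Negate Q: not (n squared is even)
Negate P: not (n is even)

If not (n squared is even), then not (n is even).


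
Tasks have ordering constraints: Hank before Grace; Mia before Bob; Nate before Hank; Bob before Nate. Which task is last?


Constraints: Hank before Grace; Mia before Bob; Nate before Hank; Bob before Nate
The last task can have nothing scheduled after it, so it must never appear on the left of a 'before'.
Tasks appearing before some other task: Hank, Mia, Nate, Bob.
The only task not in that list is Grace → it is last.

Grace


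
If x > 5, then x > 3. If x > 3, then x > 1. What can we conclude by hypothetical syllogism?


Hypothetical syllogism: P → Q, Q → R ⊢ P → R
Premise 1: x > 5 → x > 3
Premise 2: x > 3 → x > 1
Chain the implications: the middle term (x > 3) links the two.
Conclusion: If x > 5, then x > 1.

If x > 5, then x > 1.
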